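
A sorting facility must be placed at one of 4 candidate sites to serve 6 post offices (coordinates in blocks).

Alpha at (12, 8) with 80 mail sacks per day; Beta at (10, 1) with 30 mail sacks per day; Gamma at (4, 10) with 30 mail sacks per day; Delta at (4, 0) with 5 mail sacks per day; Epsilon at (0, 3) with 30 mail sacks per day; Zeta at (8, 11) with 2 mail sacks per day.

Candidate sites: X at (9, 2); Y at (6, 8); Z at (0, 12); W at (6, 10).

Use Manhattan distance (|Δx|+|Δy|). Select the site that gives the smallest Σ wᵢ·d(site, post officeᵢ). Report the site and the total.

Total weighted distance at each candidate:
  X (9, 2): total = 1525
  Y (6, 8): total = 1320
  Z (0, 12): total = 2458
  W (6, 10): total = 1546
Minimum is at Y with total 1320 blocks.

Y, total 1320 blocks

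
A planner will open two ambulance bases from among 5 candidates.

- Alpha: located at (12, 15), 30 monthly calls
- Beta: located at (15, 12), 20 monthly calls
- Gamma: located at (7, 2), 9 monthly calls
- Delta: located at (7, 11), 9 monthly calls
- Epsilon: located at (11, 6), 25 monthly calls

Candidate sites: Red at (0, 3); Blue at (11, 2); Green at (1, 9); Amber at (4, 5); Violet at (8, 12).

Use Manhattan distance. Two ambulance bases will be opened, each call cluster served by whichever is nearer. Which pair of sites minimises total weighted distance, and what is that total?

Evaluate every pair (each demand assigned to the nearer of the two):
  {Blue, Violet}: total = 504
  {Amber, Violet}: total = 622
  {Red, Violet}: total = 665
  {Green, Violet}: total = 692
  {Blue, Green}: total = 908
  {Blue, Amber}: total = 917
  {Red, Blue}: total = 953
  {Green, Amber}: total = 1176
  {Red, Amber}: total = 1235
  {Red, Green}: total = 1319
Best pair: {Blue, Violet} with total 504.

{Blue, Violet}, total 504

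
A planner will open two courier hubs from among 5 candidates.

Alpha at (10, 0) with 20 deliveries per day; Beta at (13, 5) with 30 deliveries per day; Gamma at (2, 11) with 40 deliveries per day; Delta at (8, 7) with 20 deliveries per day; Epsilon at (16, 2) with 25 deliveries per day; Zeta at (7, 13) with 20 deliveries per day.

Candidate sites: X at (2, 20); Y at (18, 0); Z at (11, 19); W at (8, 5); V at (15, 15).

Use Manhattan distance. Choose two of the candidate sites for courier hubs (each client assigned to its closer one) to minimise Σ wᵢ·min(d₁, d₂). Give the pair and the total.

{Y, W}, total 1090

Evaluate every pair (each demand assigned to the nearer of the two):
  {Y, W}: total = 1090
  {X, W}: total = 1145
  {Z, W}: total = 1265
  {W, V}: total = 1265
  {X, Y}: total = 1500
  {Y, Z}: total = 1740
  {Y, V}: total = 1740
  {X, V}: total = 1970
  {X, Z}: total = 2290
  {Z, V}: total = 2290
Best pair: {Y, W} with total 1090.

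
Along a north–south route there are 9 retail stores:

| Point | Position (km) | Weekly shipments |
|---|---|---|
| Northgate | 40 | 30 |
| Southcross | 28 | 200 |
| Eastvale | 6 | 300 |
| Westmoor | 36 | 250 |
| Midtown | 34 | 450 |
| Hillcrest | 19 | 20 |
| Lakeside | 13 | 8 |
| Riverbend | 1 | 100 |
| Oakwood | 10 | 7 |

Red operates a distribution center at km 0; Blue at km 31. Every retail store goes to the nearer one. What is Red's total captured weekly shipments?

The indifferent point is the midpoint (0+31)/2 = 15.5; retail stores left of it (closer to Red at 0) go to Red, those right go to Blue.
  Riverbend at 1 (w=100) → Red
  Eastvale at 6 (w=300) → Red
  Oakwood at 10 (w=7) → Red
  Lakeside at 13 (w=8) → Red
  Hillcrest at 19 (w=20) → Blue
  Southcross at 28 (w=200) → Blue
  Midtown at 34 (w=450) → Blue
  Westmoor at 36 (w=250) → Blue
  Northgate at 40 (w=30) → Blue
Red captures 415; Blue captures 950.

415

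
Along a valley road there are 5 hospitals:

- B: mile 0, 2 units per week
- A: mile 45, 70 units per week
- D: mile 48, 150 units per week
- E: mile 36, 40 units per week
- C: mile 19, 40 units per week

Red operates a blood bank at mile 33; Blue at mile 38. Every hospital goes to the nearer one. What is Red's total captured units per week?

42

The indifferent point is the midpoint (33+38)/2 = 35.5; hospitals left of it (closer to Red at 33) go to Red, those right go to Blue.
  B at 0 (w=2) → Red
  C at 19 (w=40) → Red
  E at 36 (w=40) → Blue
  A at 45 (w=70) → Blue
  D at 48 (w=150) → Blue
Red captures 42; Blue captures 260.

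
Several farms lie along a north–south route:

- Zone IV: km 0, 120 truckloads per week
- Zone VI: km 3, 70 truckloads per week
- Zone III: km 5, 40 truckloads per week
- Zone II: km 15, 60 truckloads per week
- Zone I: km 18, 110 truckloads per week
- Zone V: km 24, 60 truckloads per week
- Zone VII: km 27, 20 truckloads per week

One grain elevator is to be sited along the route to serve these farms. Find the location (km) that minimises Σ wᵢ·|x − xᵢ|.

For a sum of weighted absolute distances on a line, the optimum is the weighted median (not the mean). Total weight W = 480; half-weight = 240.
Sort by position and accumulate weight:
  km 0 (Zone IV, w=120) → cum 120
  km 3 (Zone VI, w=70) → cum 190
  km 5 (Zone III, w=40) → cum 230
  km 15 (Zone II, w=60) → cum 290  ≥ 240 → median here
  km 18 (Zone I, w=110) → cum 400
  km 24 (Zone V, w=60) → cum 460
  km 27 (Zone VII, w=20) → cum 480
Optimal location: km 15.

x = 15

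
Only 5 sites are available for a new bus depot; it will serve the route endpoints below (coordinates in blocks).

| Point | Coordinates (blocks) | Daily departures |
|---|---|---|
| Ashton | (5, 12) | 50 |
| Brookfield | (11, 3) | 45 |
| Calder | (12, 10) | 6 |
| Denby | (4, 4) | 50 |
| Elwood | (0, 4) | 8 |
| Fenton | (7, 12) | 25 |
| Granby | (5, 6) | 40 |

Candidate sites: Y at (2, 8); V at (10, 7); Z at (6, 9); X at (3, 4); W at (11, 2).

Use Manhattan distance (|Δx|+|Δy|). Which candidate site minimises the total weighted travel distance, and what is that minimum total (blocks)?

Z, total 1435 blocks

Total weighted distance at each candidate:
  Y (2, 8): total = 1825
  V (10, 7): total = 1749
  Z (6, 9): total = 1435
  X (3, 4): total = 1529
  W (11, 2): total = 2203
Minimum is at Z with total 1435 blocks.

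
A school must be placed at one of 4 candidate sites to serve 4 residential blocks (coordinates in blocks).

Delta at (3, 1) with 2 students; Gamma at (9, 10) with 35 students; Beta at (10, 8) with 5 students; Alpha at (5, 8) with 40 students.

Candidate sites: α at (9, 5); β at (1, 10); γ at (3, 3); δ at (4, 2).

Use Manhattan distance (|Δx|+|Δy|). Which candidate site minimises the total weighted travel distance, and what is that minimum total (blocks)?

α, total 495 blocks

Total weighted distance at each candidate:
  α (9, 5): total = 495
  β (1, 10): total = 597
  γ (3, 3): total = 799
  δ (4, 2): total = 799
Minimum is at α with total 495 blocks.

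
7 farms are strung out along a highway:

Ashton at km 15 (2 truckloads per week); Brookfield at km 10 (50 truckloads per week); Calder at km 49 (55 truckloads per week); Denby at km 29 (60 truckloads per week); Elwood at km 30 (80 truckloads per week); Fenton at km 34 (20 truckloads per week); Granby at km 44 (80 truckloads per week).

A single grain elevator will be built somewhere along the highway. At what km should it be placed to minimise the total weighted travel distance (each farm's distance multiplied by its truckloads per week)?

x = 30

For a sum of weighted absolute distances on a line, the optimum is the weighted median (not the mean). Total weight W = 347; half-weight = 173.5.
Sort by position and accumulate weight:
  km 10 (Brookfield, w=50) → cum 50
  km 15 (Ashton, w=2) → cum 52
  km 29 (Denby, w=60) → cum 112
  km 30 (Elwood, w=80) → cum 192  ≥ 173.5 → median here
  km 34 (Fenton, w=20) → cum 212
  km 44 (Granby, w=80) → cum 292
  km 49 (Calder, w=55) → cum 347
Optimal location: km 30.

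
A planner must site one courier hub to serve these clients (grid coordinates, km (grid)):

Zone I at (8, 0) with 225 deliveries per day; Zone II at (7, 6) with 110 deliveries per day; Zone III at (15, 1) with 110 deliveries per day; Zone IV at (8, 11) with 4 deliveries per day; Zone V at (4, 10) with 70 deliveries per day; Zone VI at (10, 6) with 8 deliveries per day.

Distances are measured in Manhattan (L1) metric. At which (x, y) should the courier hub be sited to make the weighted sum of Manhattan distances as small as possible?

(8, 1)

Manhattan distance separates: Σwᵢ(|x−xᵢ|+|y−yᵢ|) = Σwᵢ|x−xᵢ| + Σwᵢ|y−yᵢ|, so x and y are optimised independently as 1-D weighted medians.
Total weight W = 527; half = 263.5.
x-coordinate, sorted with cumulative weight:
  x=4 (Zone V, w=70) cum 70
  x=7 (Zone II, w=110) cum 180
  x=8 (Zone I, w=225) cum 405  ← median
  x=8 (Zone IV, w=4) cum 409
  x=10 (Zone VI, w=8) cum 417
  x=15 (Zone III, w=110) cum 527
⇒ x* = 8
y-coordinate, sorted with cumulative weight:
  y=0 (Zone I, w=225) cum 225
  y=1 (Zone III, w=110) cum 335  ← median
  y=6 (Zone II, w=110) cum 445
  y=6 (Zone VI, w=8) cum 453
  y=10 (Zone V, w=70) cum 523
  y=11 (Zone IV, w=4) cum 527
⇒ y* = 1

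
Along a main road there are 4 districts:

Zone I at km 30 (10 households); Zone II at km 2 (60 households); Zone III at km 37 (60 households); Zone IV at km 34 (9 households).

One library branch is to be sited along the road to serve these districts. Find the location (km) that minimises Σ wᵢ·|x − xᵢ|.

x = 30

For a sum of weighted absolute distances on a line, the optimum is the weighted median (not the mean). Total weight W = 139; half-weight = 69.5.
Sort by position and accumulate weight:
  km 2 (Zone II, w=60) → cum 60
  km 30 (Zone I, w=10) → cum 70  ≥ 69.5 → median here
  km 34 (Zone IV, w=9) → cum 79
  km 37 (Zone III, w=60) → cum 139
Optimal location: km 30.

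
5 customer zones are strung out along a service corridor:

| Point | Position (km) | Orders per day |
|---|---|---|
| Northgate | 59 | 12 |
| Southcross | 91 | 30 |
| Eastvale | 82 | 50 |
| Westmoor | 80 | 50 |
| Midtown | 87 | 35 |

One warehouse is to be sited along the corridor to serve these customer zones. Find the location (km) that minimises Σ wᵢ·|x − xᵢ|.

For a sum of weighted absolute distances on a line, the optimum is the weighted median (not the mean). Total weight W = 177; half-weight = 88.5.
Sort by position and accumulate weight:
  km 59 (Northgate, w=12) → cum 12
  km 80 (Westmoor, w=50) → cum 62
  km 82 (Eastvale, w=50) → cum 112  ≥ 88.5 → median here
  km 87 (Midtown, w=35) → cum 147
  km 91 (Southcross, w=30) → cum 177
Optimal location: km 82.

x = 82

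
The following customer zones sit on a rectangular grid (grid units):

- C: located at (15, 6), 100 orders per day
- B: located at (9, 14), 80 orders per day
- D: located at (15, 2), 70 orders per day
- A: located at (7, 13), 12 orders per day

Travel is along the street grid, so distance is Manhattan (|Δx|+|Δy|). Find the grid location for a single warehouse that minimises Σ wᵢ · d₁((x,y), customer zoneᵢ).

(15, 6)

Manhattan distance separates: Σwᵢ(|x−xᵢ|+|y−yᵢ|) = Σwᵢ|x−xᵢ| + Σwᵢ|y−yᵢ|, so x and y are optimised independently as 1-D weighted medians.
Total weight W = 262; half = 131.
x-coordinate, sorted with cumulative weight:
  x=7 (A, w=12) cum 12
  x=9 (B, w=80) cum 92
  x=15 (C, w=100) cum 192  ← median
  x=15 (D, w=70) cum 262
⇒ x* = 15
y-coordinate, sorted with cumulative weight:
  y=2 (D, w=70) cum 70
  y=6 (C, w=100) cum 170  ← median
  y=13 (A, w=12) cum 182
  y=14 (B, w=80) cum 262
⇒ y* = 6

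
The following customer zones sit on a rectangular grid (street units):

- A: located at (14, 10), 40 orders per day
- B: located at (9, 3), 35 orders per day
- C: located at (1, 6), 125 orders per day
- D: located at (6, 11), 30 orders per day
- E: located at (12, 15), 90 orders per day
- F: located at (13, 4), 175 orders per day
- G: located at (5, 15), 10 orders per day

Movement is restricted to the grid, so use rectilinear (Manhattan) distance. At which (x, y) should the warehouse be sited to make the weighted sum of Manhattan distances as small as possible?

(12, 6)

Manhattan distance separates: Σwᵢ(|x−xᵢ|+|y−yᵢ|) = Σwᵢ|x−xᵢ| + Σwᵢ|y−yᵢ|, so x and y are optimised independently as 1-D weighted medians.
Total weight W = 505; half = 252.5.
x-coordinate, sorted with cumulative weight:
  x=1 (C, w=125) cum 125
  x=5 (G, w=10) cum 135
  x=6 (D, w=30) cum 165
  x=9 (B, w=35) cum 200
  x=12 (E, w=90) cum 290  ← median
  x=13 (F, w=175) cum 465
  x=14 (A, w=40) cum 505
⇒ x* = 12
y-coordinate, sorted with cumulative weight:
  y=3 (B, w=35) cum 35
  y=4 (F, w=175) cum 210
  y=6 (C, w=125) cum 335  ← median
  y=10 (A, w=40) cum 375
  y=11 (D, w=30) cum 405
  y=15 (E, w=90) cum 495
  y=15 (G, w=10) cum 505
⇒ y* = 6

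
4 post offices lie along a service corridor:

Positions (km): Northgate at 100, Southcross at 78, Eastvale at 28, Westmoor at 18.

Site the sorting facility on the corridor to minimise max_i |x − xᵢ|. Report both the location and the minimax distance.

The 1-center on a line is the midpoint of the two extreme points: leftmost at 18, rightmost at 100.
Optimal location = (18 + 100)/2 = 59; maximum distance = (100 − 18)/2 = 41.

location 59, max distance 41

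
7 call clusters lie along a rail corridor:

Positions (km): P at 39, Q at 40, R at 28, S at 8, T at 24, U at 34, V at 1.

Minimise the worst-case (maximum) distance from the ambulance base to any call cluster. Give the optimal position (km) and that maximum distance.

location 20.5, max distance 19.5

The 1-center on a line is the midpoint of the two extreme points: leftmost at 1, rightmost at 40.
Optimal location = (1 + 40)/2 = 20.5; maximum distance = (40 − 1)/2 = 19.5.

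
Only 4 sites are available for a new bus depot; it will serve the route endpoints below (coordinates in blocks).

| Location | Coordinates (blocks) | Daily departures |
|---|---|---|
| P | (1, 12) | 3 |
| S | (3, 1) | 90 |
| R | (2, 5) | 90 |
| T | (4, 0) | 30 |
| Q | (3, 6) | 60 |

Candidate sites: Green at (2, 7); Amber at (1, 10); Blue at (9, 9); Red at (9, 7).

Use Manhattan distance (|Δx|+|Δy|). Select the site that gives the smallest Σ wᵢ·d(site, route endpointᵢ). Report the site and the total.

Total weighted distance at each candidate:
  Green (2, 7): total = 1218
  Amber (1, 10): total = 2286
  Blue (9, 9): total = 3243
  Red (9, 7): total = 2709
Minimum is at Green with total 1218 blocks.

Green, total 1218 blocks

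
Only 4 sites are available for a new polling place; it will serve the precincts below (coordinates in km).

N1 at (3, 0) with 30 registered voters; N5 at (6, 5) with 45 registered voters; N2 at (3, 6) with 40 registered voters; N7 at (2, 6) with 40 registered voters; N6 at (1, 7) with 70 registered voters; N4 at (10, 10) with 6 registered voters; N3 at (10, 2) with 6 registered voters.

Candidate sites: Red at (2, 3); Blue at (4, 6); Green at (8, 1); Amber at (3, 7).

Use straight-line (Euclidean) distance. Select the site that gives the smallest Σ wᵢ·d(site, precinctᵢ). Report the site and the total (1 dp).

Total weighted distance at each candidate:
  Red (2, 3): total = 943.4
  Blue (4, 6): total = 711.0
  Green (8, 1): total = 1663.6
  Amber (3, 7): total = 706.1
Minimum is at Amber with total 706.1 km.

Amber, total 706.1 km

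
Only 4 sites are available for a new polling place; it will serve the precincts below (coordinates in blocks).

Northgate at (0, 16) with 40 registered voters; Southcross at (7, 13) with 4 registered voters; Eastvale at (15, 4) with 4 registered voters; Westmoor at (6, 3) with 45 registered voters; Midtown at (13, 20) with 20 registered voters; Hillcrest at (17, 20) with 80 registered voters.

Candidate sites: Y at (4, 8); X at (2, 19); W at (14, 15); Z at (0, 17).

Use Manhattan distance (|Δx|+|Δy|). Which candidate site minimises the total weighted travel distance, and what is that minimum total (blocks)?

Total weighted distance at each candidate:
  Y (4, 8): total = 3307
  X (2, 19): total = 2776
  W (14, 15): total = 2344
  Z (0, 17): total = 3016
Minimum is at W with total 2344 blocks.

W, total 2344 blocks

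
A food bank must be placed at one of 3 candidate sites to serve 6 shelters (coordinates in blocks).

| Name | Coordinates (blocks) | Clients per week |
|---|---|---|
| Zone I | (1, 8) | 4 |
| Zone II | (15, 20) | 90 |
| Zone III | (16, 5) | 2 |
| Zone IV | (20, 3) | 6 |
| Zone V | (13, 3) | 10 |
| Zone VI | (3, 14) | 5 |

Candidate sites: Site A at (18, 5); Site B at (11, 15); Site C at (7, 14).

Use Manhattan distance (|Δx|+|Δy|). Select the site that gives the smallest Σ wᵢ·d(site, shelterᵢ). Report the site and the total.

Site B, total 1219 blocks

Total weighted distance at each candidate:
  Site A (18, 5): total = 1918
  Site B (11, 15): total = 1219
  Site C (7, 14): total = 1678
Minimum is at Site B with total 1219 blocks.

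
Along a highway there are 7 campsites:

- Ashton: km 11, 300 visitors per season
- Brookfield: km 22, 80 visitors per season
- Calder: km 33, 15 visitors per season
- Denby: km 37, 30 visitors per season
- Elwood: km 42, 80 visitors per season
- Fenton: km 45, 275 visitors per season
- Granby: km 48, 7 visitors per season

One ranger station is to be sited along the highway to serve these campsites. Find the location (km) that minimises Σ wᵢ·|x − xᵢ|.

x = 33

For a sum of weighted absolute distances on a line, the optimum is the weighted median (not the mean). Total weight W = 787; half-weight = 393.5.
Sort by position and accumulate weight:
  km 11 (Ashton, w=300) → cum 300
  km 22 (Brookfield, w=80) → cum 380
  km 33 (Calder, w=15) → cum 395  ≥ 393.5 → median here
  km 37 (Denby, w=30) → cum 425
  km 42 (Elwood, w=80) → cum 505
  km 45 (Fenton, w=275) → cum 780
  km 48 (Granby, w=7) → cum 787
Optimal location: km 33.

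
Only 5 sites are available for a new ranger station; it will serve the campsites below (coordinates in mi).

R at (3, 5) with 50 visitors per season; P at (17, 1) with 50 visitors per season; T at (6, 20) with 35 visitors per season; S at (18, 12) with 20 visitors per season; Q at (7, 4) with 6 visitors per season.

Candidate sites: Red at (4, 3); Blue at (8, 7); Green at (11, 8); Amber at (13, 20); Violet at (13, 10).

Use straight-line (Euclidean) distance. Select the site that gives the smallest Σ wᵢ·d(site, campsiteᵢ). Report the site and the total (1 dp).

Total weighted distance at each candidate:
  Red (4, 3): total = 1720.4
  Blue (8, 7): total = 1513.0
  Green (11, 8): total = 1538.4
  Amber (13, 20): total = 2408.4
  Violet (13, 10): total = 1637.3
Minimum is at Blue with total 1513.0 mi.

Blue, total 1513.0 mi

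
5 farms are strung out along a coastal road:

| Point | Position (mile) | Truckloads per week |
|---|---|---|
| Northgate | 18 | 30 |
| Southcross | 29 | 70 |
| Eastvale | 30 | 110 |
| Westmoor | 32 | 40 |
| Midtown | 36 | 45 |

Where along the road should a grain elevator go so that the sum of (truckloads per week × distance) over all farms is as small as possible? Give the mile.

x = 30

For a sum of weighted absolute distances on a line, the optimum is the weighted median (not the mean). Total weight W = 295; half-weight = 147.5.
Sort by position and accumulate weight:
  mile 18 (Northgate, w=30) → cum 30
  mile 29 (Southcross, w=70) → cum 100
  mile 30 (Eastvale, w=110) → cum 210  ≥ 147.5 → median here
  mile 32 (Westmoor, w=40) → cum 250
  mile 36 (Midtown, w=45) → cum 295
Optimal location: mile 30.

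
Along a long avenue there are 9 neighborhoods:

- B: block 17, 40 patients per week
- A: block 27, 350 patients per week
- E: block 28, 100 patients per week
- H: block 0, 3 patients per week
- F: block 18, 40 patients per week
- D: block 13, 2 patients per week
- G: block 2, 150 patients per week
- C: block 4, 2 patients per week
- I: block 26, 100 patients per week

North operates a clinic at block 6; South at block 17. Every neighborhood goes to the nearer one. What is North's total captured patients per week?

155

The indifferent point is the midpoint (6+17)/2 = 11.5; neighborhoods left of it (closer to North at 6) go to North, those right go to South.
  H at 0 (w=3) → North
  G at 2 (w=150) → North
  C at 4 (w=2) → North
  D at 13 (w=2) → South
  B at 17 (w=40) → South
  F at 18 (w=40) → South
  I at 26 (w=100) → South
  A at 27 (w=350) → South
  E at 28 (w=100) → South
North captures 155; South captures 632.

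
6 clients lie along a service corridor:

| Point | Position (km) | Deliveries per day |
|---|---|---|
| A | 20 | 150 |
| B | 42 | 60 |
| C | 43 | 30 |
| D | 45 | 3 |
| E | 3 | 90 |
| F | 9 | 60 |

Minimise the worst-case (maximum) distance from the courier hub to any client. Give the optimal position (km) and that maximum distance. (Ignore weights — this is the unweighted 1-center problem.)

The 1-center on a line is the midpoint of the two extreme points: leftmost at 3, rightmost at 45.
Optimal location = (3 + 45)/2 = 24; maximum distance = (45 − 3)/2 = 21.

location 24, max distance 21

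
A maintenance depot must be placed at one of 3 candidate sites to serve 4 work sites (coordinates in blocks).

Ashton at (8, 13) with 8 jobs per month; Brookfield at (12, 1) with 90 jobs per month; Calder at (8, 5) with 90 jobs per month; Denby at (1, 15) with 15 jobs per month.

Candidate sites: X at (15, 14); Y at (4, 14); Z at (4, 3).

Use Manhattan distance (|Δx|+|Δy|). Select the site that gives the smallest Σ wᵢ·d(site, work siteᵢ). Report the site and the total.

Z, total 1777 blocks

Total weighted distance at each candidate:
  X (15, 14): total = 3169
  Y (4, 14): total = 3160
  Z (4, 3): total = 1777
Minimum is at Z with total 1777 blocks.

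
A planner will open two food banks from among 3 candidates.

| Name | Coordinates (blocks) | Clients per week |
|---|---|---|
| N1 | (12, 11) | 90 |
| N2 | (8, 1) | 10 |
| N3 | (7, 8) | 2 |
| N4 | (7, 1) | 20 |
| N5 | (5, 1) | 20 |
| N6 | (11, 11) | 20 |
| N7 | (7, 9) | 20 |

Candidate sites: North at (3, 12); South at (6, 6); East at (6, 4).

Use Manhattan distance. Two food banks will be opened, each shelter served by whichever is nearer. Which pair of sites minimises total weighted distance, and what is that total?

{North, East}, total 1420

Evaluate every pair (each demand assigned to the nearer of the two):
  {North, East}: total = 1420
  {North, South}: total = 1476
  {South, East}: total = 1486
Best pair: {North, East} with total 1420.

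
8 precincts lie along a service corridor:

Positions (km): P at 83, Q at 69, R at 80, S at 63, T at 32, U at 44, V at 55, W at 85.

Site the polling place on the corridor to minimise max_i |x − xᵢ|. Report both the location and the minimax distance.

The 1-center on a line is the midpoint of the two extreme points: leftmost at 32, rightmost at 85.
Optimal location = (32 + 85)/2 = 58.5; maximum distance = (85 − 32)/2 = 26.5.

location 58.5, max distance 26.5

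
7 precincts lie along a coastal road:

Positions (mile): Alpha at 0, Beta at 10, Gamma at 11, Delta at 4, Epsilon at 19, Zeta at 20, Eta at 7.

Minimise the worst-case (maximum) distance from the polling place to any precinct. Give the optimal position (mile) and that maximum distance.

The 1-center on a line is the midpoint of the two extreme points: leftmost at 0, rightmost at 20.
Optimal location = (0 + 20)/2 = 10; maximum distance = (20 − 0)/2 = 10.

location 10, max distance 10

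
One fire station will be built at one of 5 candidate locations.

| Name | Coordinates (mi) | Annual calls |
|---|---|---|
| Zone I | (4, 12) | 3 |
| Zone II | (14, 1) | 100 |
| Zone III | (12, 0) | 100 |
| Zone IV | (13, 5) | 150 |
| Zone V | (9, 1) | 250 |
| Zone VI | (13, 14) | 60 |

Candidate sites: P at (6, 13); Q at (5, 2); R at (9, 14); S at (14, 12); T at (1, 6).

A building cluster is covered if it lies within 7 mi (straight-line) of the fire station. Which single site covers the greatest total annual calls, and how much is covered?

Coverage radius r = 7 mi; a point is covered iff (Δx)²+(Δy)² ≤ 7² = 49.
  P (6, 13): covers {Zone I} → 3
  Q (5, 2): covers {Zone V} → 250
  R (9, 14): covers {Zone I, Zone VI} → 63
  S (14, 12): covers {Zone VI} → 60
  T (1, 6): covers {Zone I} → 3
Maximum coverage at Q: 250 annual calls.

Q, covering 250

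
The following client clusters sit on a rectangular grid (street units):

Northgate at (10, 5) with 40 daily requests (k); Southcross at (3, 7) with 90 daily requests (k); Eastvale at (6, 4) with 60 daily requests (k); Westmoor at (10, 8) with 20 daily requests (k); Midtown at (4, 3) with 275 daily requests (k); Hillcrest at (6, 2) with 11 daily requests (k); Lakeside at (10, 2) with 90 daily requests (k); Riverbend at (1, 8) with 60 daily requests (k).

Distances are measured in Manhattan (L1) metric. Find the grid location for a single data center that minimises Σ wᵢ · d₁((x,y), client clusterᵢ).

(4, 3)

Manhattan distance separates: Σwᵢ(|x−xᵢ|+|y−yᵢ|) = Σwᵢ|x−xᵢ| + Σwᵢ|y−yᵢ|, so x and y are optimised independently as 1-D weighted medians.
Total weight W = 646; half = 323.
x-coordinate, sorted with cumulative weight:
  x=1 (Riverbend, w=60) cum 60
  x=3 (Southcross, w=90) cum 150
  x=4 (Midtown, w=275) cum 425  ← median
  x=6 (Eastvale, w=60) cum 485
  x=6 (Hillcrest, w=11) cum 496
  x=10 (Northgate, w=40) cum 536
  x=10 (Westmoor, w=20) cum 556
  x=10 (Lakeside, w=90) cum 646
⇒ x* = 4
y-coordinate, sorted with cumulative weight:
  y=2 (Hillcrest, w=11) cum 11
  y=2 (Lakeside, w=90) cum 101
  y=3 (Midtown, w=275) cum 376  ← median
  y=4 (Eastvale, w=60) cum 436
  y=5 (Northgate, w=40) cum 476
  y=7 (Southcross, w=90) cum 566
  y=8 (Westmoor, w=20) cum 586
  y=8 (Riverbend, w=60) cum 646
⇒ y* = 3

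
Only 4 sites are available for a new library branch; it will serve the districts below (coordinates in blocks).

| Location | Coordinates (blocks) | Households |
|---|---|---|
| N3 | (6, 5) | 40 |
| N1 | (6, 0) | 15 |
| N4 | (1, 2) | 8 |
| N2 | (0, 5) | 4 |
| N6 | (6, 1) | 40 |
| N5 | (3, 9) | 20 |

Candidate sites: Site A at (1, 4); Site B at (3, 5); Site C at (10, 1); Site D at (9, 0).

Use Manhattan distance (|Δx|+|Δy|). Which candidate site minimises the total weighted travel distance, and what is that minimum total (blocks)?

Total weighted distance at each candidate:
  Site A (1, 4): total = 859
  Site B (3, 5): total = 652
  Site C (10, 1): total = 991
  Site D (9, 0): total = 961
Minimum is at Site B with total 652 blocks.

Site B, total 652 blocks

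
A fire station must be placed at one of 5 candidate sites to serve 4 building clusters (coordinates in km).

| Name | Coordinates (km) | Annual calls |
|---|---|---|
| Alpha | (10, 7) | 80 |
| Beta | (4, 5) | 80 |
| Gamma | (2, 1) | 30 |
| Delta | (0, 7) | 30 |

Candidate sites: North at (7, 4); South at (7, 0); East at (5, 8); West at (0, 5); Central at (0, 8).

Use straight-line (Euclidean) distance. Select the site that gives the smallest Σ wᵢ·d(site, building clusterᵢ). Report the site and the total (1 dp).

North, total 995.8 km

Total weighted distance at each candidate:
  North (7, 4): total = 995.8
  South (7, 0): total = 1525.7
  East (5, 8): total = 1042.3
  West (0, 5): total = 1330.0
  Central (0, 8): total = 1452.4
Minimum is at North with total 995.8 km.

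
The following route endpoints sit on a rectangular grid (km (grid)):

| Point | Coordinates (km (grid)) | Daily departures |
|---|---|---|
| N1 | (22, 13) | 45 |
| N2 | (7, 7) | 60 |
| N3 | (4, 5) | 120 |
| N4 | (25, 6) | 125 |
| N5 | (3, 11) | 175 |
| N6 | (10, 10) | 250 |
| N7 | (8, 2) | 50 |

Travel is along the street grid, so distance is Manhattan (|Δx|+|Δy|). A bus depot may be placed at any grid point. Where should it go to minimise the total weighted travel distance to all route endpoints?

(10, 10)

Manhattan distance separates: Σwᵢ(|x−xᵢ|+|y−yᵢ|) = Σwᵢ|x−xᵢ| + Σwᵢ|y−yᵢ|, so x and y are optimised independently as 1-D weighted medians.
Total weight W = 825; half = 412.5.
x-coordinate, sorted with cumulative weight:
  x=3 (N5, w=175) cum 175
  x=4 (N3, w=120) cum 295
  x=7 (N2, w=60) cum 355
  x=8 (N7, w=50) cum 405
  x=10 (N6, w=250) cum 655  ← median
  x=22 (N1, w=45) cum 700
  x=25 (N4, w=125) cum 825
⇒ x* = 10
y-coordinate, sorted with cumulative weight:
  y=2 (N7, w=50) cum 50
  y=5 (N3, w=120) cum 170
  y=6 (N4, w=125) cum 295
  y=7 (N2, w=60) cum 355
  y=10 (N6, w=250) cum 605  ← median
  y=11 (N5, w=175) cum 780
  y=13 (N1, w=45) cum 825
⇒ y* = 10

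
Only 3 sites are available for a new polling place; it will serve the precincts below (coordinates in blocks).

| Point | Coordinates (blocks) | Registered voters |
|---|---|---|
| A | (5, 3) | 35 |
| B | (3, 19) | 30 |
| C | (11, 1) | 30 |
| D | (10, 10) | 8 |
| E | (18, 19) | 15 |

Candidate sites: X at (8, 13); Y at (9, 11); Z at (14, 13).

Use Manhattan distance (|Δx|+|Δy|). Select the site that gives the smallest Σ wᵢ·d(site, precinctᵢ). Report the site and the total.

Total weighted distance at each candidate:
  X (8, 13): total = 1515
  Y (9, 11): total = 1471
  Z (14, 13): total = 1831
Minimum is at Y with total 1471 blocks.

Y, total 1471 blocks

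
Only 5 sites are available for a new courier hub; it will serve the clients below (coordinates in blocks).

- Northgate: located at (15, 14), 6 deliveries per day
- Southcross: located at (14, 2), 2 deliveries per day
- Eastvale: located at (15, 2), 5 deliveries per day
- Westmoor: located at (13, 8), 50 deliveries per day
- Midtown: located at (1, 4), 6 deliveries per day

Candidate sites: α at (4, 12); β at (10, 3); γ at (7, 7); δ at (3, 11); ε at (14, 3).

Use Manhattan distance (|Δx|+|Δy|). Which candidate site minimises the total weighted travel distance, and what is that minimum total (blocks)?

Total weighted distance at each candidate:
  α (4, 12): total = 939
  β (10, 3): total = 596
  γ (7, 7): total = 583
  δ (3, 11): total = 939
  ε (14, 3): total = 468
Minimum is at ε with total 468 blocks.

ε, total 468 blocks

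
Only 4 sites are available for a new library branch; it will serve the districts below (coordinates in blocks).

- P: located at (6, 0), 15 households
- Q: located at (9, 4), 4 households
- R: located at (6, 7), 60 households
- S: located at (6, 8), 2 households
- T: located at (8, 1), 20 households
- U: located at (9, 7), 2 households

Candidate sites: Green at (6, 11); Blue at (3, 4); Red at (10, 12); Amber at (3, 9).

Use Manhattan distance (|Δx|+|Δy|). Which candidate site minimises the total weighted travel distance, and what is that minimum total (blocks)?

Blue, total 681 blocks

Total weighted distance at each candidate:
  Green (6, 11): total = 705
  Blue (3, 4): total = 681
  Red (10, 12): total = 1104
  Amber (3, 9): total = 808
Minimum is at Blue with total 681 blocks.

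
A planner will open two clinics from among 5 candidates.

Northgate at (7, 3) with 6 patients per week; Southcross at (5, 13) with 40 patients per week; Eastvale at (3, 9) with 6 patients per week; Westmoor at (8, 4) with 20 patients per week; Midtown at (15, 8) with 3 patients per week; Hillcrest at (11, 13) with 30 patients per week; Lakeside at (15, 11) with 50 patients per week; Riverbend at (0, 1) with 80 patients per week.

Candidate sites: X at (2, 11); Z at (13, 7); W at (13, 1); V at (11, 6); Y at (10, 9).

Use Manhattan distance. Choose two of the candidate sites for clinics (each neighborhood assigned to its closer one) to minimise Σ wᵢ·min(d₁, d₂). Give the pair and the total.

{X, Y}, total 1890

Evaluate every pair (each demand assigned to the nearer of the two):
  {X, Y}: total = 1890
  {X, Z}: total = 1947
  {X, V}: total = 1998
  {W, Y}: total = 2148
  {V, Y}: total = 2342
  {X, W}: total = 2343
  {Z, W}: total = 2429
  {W, V}: total = 2446
  {Z, Y}: total = 2495
  {Z, V}: total = 2527
Best pair: {X, Y} with total 1890.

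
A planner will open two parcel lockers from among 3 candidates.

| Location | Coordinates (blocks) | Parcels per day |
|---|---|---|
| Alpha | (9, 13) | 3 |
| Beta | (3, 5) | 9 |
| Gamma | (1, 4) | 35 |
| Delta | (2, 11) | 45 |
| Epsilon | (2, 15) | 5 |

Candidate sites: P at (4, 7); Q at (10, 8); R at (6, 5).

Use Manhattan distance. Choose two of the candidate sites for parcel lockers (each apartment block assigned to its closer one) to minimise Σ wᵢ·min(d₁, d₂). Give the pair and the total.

{P, Q}, total 575

Evaluate every pair (each demand assigned to the nearer of the two):
  {P, Q}: total = 575
  {P, R}: total = 590
  {Q, R}: total = 775
Best pair: {P, Q} with total 575.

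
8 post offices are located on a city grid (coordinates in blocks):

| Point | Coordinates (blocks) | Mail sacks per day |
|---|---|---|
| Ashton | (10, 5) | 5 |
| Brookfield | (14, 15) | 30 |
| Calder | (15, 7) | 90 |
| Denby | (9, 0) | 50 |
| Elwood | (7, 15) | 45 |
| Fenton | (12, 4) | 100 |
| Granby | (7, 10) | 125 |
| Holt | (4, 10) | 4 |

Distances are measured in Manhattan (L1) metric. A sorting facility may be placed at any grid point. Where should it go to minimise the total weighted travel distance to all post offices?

Manhattan distance separates: Σwᵢ(|x−xᵢ|+|y−yᵢ|) = Σwᵢ|x−xᵢ| + Σwᵢ|y−yᵢ|, so x and y are optimised independently as 1-D weighted medians.
Total weight W = 449; half = 224.5.
x-coordinate, sorted with cumulative weight:
  x=4 (Holt, w=4) cum 4
  x=7 (Elwood, w=45) cum 49
  x=7 (Granby, w=125) cum 174
  x=9 (Denby, w=50) cum 224
  x=10 (Ashton, w=5) cum 229  ← median
  x=12 (Fenton, w=100) cum 329
  x=14 (Brookfield, w=30) cum 359
  x=15 (Calder, w=90) cum 449
⇒ x* = 10
y-coordinate, sorted with cumulative weight:
  y=0 (Denby, w=50) cum 50
  y=4 (Fenton, w=100) cum 150
  y=5 (Ashton, w=5) cum 155
  y=7 (Calder, w=90) cum 245  ← median
  y=10 (Granby, w=125) cum 370
  y=10 (Holt, w=4) cum 374
  y=15 (Brookfield, w=30) cum 404
  y=15 (Elwood, w=45) cum 449
⇒ y* = 7

(10, 7)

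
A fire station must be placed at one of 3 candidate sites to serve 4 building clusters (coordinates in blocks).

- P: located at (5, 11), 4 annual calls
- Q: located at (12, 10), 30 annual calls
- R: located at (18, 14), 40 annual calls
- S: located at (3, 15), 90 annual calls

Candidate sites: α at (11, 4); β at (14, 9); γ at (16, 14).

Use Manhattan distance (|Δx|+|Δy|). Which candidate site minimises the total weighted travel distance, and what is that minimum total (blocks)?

Total weighted distance at each candidate:
  α (11, 4): total = 2652
  β (14, 9): total = 2024
  γ (16, 14): total = 1636
Minimum is at γ with total 1636 blocks.

γ, total 1636 blocks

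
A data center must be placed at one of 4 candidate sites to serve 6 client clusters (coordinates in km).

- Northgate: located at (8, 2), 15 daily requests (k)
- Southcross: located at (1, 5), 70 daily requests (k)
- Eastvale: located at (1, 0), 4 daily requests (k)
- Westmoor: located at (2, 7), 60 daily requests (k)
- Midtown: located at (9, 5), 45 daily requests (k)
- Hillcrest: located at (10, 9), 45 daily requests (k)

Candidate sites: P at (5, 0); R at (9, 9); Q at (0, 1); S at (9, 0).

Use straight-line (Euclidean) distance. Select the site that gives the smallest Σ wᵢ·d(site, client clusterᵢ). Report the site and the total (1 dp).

R, total 1442.1 km

Total weighted distance at each candidate:
  P (5, 0): total = 1726.7
  R (9, 9): total = 1442.1
  Q (0, 1): total = 1814.2
  S (9, 0): total = 1952.4
Minimum is at R with total 1442.1 km.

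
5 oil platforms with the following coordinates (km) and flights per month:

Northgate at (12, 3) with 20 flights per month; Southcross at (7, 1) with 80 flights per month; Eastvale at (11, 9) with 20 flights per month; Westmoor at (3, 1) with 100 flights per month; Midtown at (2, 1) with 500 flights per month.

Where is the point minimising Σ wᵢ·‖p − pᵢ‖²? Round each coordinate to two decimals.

The minimiser of Σwᵢ‖p−pᵢ‖² is the weighted centroid p* = (Σwᵢpᵢ)/(Σwᵢ).
Σwᵢ = 720.
Σwᵢxᵢ = 20·12 + 80·7 + 20·11 + 100·3 + 500·2 = 2320.
Σwᵢyᵢ = 20·3 + 80·1 + 20·9 + 100·1 + 500·1 = 920.
x* = 2320/720 = 3.22, y* = 920/720 = 1.28.

(3.22, 1.28)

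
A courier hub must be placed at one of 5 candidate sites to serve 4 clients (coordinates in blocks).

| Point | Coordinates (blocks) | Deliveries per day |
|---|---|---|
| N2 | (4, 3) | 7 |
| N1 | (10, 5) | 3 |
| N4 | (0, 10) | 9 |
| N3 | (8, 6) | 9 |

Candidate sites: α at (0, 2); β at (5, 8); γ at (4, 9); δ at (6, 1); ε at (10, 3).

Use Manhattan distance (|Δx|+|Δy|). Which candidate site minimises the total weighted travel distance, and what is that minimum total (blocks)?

Total weighted distance at each candidate:
  α (0, 2): total = 254
  β (5, 8): total = 174
  γ (4, 9): total = 180
  δ (6, 1): total = 250
  ε (10, 3): total = 246
Minimum is at β with total 174 blocks.

β, total 174 blocks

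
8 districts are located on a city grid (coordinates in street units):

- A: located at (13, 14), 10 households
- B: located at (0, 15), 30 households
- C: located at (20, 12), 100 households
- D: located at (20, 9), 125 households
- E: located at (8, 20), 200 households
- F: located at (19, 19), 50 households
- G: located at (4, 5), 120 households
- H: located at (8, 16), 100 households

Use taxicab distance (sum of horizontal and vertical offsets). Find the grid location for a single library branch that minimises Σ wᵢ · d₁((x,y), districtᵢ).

(8, 15)

Manhattan distance separates: Σwᵢ(|x−xᵢ|+|y−yᵢ|) = Σwᵢ|x−xᵢ| + Σwᵢ|y−yᵢ|, so x and y are optimised independently as 1-D weighted medians.
Total weight W = 735; half = 367.5.
x-coordinate, sorted with cumulative weight:
  x=0 (B, w=30) cum 30
  x=4 (G, w=120) cum 150
  x=8 (E, w=200) cum 350
  x=8 (H, w=100) cum 450  ← median
  x=13 (A, w=10) cum 460
  x=19 (F, w=50) cum 510
  x=20 (C, w=100) cum 610
  x=20 (D, w=125) cum 735
⇒ x* = 8
y-coordinate, sorted with cumulative weight:
  y=5 (G, w=120) cum 120
  y=9 (D, w=125) cum 245
  y=12 (C, w=100) cum 345
  y=14 (A, w=10) cum 355
  y=15 (B, w=30) cum 385  ← median
  y=16 (H, w=100) cum 485
  y=19 (F, w=50) cum 535
  y=20 (E, w=200) cum 735
⇒ y* = 15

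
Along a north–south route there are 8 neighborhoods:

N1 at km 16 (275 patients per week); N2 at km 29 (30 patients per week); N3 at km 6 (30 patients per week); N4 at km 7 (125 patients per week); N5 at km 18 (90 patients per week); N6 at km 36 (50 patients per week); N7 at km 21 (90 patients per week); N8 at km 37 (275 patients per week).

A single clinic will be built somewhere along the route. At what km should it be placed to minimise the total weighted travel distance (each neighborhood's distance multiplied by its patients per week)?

For a sum of weighted absolute distances on a line, the optimum is the weighted median (not the mean). Total weight W = 965; half-weight = 482.5.
Sort by position and accumulate weight:
  km 6 (N3, w=30) → cum 30
  km 7 (N4, w=125) → cum 155
  km 16 (N1, w=275) → cum 430
  km 18 (N5, w=90) → cum 520  ≥ 482.5 → median here
  km 21 (N7, w=90) → cum 610
  km 29 (N2, w=30) → cum 640
  km 36 (N6, w=50) → cum 690
  km 37 (N8, w=275) → cum 965
Optimal location: km 18.

x = 18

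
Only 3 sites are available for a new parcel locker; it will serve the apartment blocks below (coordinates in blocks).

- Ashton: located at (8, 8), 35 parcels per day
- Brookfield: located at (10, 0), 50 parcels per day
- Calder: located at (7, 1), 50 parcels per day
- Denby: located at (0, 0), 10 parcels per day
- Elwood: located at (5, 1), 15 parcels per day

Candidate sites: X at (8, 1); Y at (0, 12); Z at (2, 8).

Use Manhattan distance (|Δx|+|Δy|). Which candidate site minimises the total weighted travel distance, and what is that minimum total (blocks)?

Total weighted distance at each candidate:
  X (8, 1): total = 580
  Y (0, 12): total = 2780
  Z (2, 8): total = 1860
Minimum is at X with total 580 blocks.

X, total 580 blocks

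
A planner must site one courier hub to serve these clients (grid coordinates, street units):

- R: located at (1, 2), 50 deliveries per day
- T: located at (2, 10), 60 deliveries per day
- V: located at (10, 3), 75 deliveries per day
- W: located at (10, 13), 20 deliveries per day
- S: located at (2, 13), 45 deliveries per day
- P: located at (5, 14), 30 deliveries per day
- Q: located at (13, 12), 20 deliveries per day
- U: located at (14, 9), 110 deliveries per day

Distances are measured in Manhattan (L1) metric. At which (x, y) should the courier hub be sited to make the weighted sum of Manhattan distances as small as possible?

(10, 9)

Manhattan distance separates: Σwᵢ(|x−xᵢ|+|y−yᵢ|) = Σwᵢ|x−xᵢ| + Σwᵢ|y−yᵢ|, so x and y are optimised independently as 1-D weighted medians.
Total weight W = 410; half = 205.
x-coordinate, sorted with cumulative weight:
  x=1 (R, w=50) cum 50
  x=2 (T, w=60) cum 110
  x=2 (S, w=45) cum 155
  x=5 (P, w=30) cum 185
  x=10 (V, w=75) cum 260  ← median
  x=10 (W, w=20) cum 280
  x=13 (Q, w=20) cum 300
  x=14 (U, w=110) cum 410
⇒ x* = 10
y-coordinate, sorted with cumulative weight:
  y=2 (R, w=50) cum 50
  y=3 (V, w=75) cum 125
  y=9 (U, w=110) cum 235  ← median
  y=10 (T, w=60) cum 295
  y=12 (Q, w=20) cum 315
  y=13 (W, w=20) cum 335
  y=13 (S, w=45) cum 380
  y=14 (P, w=30) cum 410
⇒ y* = 9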